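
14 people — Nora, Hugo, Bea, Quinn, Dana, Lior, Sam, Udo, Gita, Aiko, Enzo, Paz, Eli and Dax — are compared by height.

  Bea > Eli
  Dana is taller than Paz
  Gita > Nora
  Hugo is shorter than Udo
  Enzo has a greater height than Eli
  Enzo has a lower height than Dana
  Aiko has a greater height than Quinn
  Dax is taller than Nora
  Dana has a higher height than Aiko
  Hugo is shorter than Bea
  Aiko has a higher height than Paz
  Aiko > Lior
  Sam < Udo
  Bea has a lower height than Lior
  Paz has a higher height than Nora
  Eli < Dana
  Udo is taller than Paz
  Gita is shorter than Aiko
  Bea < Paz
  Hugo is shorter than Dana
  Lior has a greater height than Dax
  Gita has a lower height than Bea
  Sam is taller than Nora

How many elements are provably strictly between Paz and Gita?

Chaining upward from Gita reaches: Bea, Lior, Udo, Aiko, Dana.
Chaining downward from Paz reaches: Nora, Eli, Hugo, Bea.
Strictly between Gita and Paz are those in both lists: Bea — 1 element.

1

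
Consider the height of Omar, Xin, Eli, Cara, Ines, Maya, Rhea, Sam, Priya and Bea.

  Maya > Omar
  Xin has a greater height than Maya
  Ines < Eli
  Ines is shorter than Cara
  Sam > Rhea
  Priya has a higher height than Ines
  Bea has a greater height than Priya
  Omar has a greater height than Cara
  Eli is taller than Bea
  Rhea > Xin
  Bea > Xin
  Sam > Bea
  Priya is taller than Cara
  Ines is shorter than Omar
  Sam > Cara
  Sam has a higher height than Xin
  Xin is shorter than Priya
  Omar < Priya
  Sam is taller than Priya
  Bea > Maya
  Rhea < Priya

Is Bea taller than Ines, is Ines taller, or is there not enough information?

Ines < Cara and Cara < Omar give Ines < Omar.
Then Omar < Maya extends the chain to Maya.
With Maya < Xin: Ines < Cara < Omar < Maya < Xin.
Then Xin < Rhea extends the chain to Rhea.
Then Rhea < Priya extends the chain to Priya.
With Priya < Bea: Ines < Cara < Omar < Maya < Xin < Rhea < Priya < Bea.
So Bea is taller.

Bea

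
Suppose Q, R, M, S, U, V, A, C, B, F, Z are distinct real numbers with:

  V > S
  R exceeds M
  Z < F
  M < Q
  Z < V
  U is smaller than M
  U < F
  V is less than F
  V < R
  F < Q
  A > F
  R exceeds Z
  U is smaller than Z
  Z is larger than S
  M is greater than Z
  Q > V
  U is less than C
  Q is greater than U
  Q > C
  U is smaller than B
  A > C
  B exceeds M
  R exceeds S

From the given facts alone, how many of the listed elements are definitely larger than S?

8

The elements the relations force above S are Z, M, B, V, F, R, Q, A — no chain reaches any other.
That is 8.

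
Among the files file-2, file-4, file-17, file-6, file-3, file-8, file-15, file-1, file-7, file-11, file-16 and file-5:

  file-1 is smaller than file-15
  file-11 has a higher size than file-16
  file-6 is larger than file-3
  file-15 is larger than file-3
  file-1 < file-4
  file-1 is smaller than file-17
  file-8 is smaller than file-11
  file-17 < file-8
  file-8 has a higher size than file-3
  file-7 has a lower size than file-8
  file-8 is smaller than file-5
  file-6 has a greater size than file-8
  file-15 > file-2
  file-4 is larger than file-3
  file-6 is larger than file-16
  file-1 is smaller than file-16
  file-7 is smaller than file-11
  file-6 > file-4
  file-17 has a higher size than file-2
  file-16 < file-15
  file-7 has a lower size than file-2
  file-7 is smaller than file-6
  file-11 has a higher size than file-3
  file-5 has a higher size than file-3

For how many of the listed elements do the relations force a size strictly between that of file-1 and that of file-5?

The relations place file-1 below file-5. An element lies strictly between them when it is forced above file-1 and also forced below file-5.
Above file-1: {file-16, file-17, file-15, file-8, file-11, file-4, file-6}. Below file-5: {file-7, file-2, file-17, file-3, file-8}.
Intersection: {file-17, file-8} — 2.

2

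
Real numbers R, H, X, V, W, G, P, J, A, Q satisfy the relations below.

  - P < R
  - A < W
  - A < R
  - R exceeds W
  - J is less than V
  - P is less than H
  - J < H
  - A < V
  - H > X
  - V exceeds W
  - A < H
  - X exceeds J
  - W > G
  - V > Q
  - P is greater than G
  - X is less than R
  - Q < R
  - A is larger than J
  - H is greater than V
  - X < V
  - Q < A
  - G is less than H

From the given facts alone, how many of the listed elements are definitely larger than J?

6

Directly above J: A, X, V, H.
One step further: W, R (6 so far).
No other element is forced above J by the given relations, so the count is 6.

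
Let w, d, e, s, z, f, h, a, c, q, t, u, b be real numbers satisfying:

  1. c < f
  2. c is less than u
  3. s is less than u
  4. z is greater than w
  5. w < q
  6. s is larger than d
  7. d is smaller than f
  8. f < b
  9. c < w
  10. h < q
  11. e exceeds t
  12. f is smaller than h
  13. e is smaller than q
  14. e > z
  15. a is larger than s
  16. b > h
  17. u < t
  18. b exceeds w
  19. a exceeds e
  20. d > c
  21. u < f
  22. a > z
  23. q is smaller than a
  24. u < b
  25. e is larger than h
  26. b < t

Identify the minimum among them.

c

d is not least since c < d; w is not least since c < w; s is not least since d < s; u is not least since s < u; f is not least since c < f; h is not least since f < h; z is not least since w < z; b is not least since w < b; t is not least since u < t; e is not least since z < e; q is not least since w < q; a is not least since e < a.
Only c has nothing below it, so c is the minimum.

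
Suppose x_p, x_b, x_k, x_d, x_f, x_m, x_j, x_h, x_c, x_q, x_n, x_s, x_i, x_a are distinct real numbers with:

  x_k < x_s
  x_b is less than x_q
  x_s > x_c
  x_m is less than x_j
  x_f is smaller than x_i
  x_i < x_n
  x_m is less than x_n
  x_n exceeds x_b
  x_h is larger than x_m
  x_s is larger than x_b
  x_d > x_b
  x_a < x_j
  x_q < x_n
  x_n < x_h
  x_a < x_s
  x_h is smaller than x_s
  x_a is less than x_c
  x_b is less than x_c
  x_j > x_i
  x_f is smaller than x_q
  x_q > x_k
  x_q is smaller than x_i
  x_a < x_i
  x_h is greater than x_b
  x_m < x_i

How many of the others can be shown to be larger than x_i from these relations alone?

From x_i the given relations immediately reach x_n, x_j.
From those, x_h — 3 in total.
From those, x_s — 4 in total.
No other element is forced above x_i by the given relations, so the count is 4.

4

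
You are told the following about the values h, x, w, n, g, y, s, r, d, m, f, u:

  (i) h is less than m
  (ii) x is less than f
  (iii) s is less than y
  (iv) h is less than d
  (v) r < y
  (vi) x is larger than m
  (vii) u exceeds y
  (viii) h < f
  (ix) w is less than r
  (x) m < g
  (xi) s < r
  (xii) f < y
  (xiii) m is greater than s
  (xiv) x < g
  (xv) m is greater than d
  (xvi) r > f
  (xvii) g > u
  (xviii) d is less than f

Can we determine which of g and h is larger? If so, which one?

The relevant relations are h < d; d < m; m < x; x < f; f < r; r < y; y < u; u < g.
Together: h < d < m < x < f < r < y < u < g.
So g is larger.

g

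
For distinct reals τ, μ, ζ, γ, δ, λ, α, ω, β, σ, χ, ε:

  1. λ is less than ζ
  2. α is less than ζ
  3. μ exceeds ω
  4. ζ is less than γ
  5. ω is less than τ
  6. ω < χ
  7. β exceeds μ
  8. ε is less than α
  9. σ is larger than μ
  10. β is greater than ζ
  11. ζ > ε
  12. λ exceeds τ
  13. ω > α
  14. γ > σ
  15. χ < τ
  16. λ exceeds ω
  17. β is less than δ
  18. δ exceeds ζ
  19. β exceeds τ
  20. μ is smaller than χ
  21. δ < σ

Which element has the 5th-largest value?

Chaining the given pairs: ε < α < ω < μ < χ < τ < λ < ζ < β < δ < σ < γ.
Counting 5 from the largest end gives ζ.

ζ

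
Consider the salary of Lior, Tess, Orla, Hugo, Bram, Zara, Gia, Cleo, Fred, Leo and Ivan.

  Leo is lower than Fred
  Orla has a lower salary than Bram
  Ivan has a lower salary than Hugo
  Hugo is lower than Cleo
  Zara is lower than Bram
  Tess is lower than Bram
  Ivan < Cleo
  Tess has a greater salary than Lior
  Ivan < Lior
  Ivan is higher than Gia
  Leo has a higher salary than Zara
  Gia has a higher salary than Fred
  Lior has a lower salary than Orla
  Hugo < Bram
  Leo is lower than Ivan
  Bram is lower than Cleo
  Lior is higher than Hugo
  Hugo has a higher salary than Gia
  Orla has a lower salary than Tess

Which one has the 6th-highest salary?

Hugo

Piecing the relations together gives one ordering: Zara < Leo < Fred < Gia < Ivan < Hugo < Lior < Orla < Tess < Bram < Cleo.
Counting 6 from the largest end gives Hugo.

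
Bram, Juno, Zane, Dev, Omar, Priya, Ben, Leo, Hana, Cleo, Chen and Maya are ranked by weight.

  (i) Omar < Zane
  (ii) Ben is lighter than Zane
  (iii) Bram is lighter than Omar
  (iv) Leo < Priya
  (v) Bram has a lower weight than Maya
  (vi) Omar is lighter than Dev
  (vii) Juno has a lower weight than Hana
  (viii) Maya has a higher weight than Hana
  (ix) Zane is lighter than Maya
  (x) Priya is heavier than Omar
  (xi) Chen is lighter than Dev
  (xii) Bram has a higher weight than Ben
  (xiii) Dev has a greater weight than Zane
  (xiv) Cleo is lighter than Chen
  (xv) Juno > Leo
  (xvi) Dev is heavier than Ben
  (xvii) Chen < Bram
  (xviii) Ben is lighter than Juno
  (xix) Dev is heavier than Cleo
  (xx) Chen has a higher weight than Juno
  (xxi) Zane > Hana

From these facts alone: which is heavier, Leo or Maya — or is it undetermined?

Maya

Leo < Juno and Juno < Hana give Leo < Hana.
With Hana < Zane: Leo < Juno < Hana < Zane.
Then Zane < Maya extends the chain to Maya.
So Maya is heavier.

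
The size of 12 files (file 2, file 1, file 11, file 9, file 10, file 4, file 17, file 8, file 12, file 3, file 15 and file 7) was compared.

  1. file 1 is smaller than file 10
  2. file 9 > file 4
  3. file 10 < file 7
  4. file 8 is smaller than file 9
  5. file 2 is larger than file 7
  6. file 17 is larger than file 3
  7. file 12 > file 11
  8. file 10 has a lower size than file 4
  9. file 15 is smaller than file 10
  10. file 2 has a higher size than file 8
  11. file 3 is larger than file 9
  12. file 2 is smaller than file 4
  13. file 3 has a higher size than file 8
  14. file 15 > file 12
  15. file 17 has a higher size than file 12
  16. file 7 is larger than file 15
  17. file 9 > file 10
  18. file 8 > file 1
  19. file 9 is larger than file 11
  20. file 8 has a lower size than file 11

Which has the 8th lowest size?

file 2

Chaining the given pairs: file 1 < file 8 < file 11 < file 12 < file 15 < file 10 < file 7 < file 2 < file 4 < file 9 < file 3 < file 17.
Counting 8 from the smallest end gives file 2.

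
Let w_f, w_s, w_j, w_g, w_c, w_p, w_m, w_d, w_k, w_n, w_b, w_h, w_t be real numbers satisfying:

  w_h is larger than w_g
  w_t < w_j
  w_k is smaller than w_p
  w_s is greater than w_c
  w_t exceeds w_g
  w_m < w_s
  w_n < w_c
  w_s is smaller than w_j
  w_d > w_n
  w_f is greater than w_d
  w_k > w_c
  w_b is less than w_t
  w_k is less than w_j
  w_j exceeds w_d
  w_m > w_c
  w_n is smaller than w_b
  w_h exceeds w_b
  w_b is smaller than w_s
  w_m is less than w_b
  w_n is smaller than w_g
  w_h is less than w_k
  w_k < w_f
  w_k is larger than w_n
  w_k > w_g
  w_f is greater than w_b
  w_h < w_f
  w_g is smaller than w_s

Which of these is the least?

Chaining upward from w_n: directly above it, w_c, w_b, w_d, w_g, w_k; then w_m, w_h, w_f, w_s, w_p, w_t, w_j.
That covers every other element, and nothing is given below w_n, so w_n is the least.

w_n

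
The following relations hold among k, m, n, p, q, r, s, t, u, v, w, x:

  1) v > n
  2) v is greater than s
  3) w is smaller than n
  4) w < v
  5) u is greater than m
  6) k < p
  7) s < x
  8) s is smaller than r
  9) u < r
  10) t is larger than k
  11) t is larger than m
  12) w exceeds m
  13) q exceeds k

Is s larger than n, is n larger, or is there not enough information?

undetermined

Following every chain through s: above s we get v, r, x.
n is not reached, and no chain runs the other way from n to s.
So the given relations leave the order of s and n undetermined.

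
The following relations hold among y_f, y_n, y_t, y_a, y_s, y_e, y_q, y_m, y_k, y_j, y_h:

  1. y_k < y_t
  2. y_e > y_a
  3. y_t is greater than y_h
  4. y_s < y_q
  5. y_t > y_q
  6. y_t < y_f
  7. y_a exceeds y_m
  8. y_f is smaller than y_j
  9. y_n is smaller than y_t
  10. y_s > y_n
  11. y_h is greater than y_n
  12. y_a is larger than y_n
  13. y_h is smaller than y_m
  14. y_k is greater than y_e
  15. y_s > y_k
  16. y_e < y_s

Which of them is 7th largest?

y_e

The consecutive relations fix a unique order: y_n < y_h < y_m < y_a < y_e < y_k < y_s < y_q < y_t < y_f < y_j.
The 7th largest is y_e.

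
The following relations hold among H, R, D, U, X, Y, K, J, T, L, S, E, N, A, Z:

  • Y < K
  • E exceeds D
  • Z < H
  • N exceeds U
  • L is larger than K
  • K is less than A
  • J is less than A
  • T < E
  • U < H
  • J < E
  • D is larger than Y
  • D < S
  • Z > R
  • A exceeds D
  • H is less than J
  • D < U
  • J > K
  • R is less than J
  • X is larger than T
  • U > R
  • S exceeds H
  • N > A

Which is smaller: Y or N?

Y

Y < D < U < H < J < A < N, by transitivity through D, U, H, J, A.
So Y < N; Y is the smaller of the two.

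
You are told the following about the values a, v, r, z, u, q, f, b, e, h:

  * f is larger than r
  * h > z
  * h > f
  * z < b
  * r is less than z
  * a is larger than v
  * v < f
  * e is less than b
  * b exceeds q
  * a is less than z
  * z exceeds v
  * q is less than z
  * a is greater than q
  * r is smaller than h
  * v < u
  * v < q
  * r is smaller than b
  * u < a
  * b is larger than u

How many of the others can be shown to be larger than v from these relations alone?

7

From v the given relations immediately reach f, q, u, a, z.
From those, h, b — 7 in total.
Nothing else is reachable above v; 7 in all.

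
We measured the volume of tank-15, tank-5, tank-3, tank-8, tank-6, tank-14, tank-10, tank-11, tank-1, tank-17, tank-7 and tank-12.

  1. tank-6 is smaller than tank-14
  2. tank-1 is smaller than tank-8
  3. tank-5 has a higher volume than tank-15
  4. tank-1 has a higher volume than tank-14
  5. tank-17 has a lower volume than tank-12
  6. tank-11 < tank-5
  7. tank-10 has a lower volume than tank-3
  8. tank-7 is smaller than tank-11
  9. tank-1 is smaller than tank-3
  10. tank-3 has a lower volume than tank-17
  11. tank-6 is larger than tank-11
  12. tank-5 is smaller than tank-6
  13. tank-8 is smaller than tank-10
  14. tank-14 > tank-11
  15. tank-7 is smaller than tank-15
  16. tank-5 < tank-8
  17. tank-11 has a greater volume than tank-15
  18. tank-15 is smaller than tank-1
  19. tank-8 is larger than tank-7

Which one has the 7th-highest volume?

The consecutive relations fix a unique order: tank-7 < tank-15 < tank-11 < tank-5 < tank-6 < tank-14 < tank-1 < tank-8 < tank-10 < tank-3 < tank-17 < tank-12.
Counting 7 from the largest end gives tank-14.

tank-14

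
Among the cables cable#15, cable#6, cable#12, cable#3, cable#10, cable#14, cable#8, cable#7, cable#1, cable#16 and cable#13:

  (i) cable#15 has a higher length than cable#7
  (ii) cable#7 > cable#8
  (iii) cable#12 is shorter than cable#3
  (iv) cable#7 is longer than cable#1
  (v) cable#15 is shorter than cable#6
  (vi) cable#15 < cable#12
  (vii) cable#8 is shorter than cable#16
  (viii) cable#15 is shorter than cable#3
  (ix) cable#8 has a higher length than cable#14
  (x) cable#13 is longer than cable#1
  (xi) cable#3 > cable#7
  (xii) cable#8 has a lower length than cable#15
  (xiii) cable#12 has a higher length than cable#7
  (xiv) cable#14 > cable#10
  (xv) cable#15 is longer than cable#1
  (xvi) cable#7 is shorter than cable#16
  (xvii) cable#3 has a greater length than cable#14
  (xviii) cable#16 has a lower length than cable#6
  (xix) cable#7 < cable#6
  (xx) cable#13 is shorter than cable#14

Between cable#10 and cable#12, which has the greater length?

cable#12

cable#10 < cable#14 and cable#14 < cable#8 give cable#10 < cable#8.
Then cable#8 < cable#7 extends the chain to cable#7.
With cable#7 < cable#15: cable#10 < cable#14 < cable#8 < cable#7 < cable#15.
Then cable#15 < cable#12 extends the chain to cable#12.
So cable#10 < cable#12; cable#12 is the longer of the two.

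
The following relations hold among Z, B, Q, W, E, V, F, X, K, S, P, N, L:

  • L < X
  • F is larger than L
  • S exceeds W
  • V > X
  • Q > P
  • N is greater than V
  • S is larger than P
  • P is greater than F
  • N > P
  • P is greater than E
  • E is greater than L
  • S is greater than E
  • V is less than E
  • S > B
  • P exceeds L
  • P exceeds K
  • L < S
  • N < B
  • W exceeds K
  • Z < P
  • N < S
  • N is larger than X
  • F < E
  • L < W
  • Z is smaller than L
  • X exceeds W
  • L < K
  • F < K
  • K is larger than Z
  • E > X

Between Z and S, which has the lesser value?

Z < L and L < F give Z < F.
Then F < K extends the chain to K.
Then K < W extends the chain to W.
With W < X: Z < L < F < K < W < X.
With X < V: Z < L < F < K < W < X < V.
Then V < E extends the chain to E.
With E < P: Z < L < F < K < W < X < V < E < P.
Then P < N extends the chain to N.
With N < B: Z < L < F < K < W < X < V < E < P < N < B.
Then B < S extends the chain to S.
So Z < S; Z is the smaller of the two.

Z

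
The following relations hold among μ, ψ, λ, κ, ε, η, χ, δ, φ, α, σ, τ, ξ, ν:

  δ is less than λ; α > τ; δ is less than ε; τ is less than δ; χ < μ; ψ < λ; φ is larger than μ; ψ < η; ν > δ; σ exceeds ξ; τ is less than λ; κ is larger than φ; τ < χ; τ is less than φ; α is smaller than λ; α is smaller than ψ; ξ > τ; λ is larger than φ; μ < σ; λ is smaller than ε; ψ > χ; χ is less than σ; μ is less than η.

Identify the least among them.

Chaining upward from τ: directly above it, χ, α, ξ, δ, φ, λ; then ψ, μ, σ, ν, ε, κ; then η.
That covers every other element, and nothing is given below τ, so τ is the least.

τ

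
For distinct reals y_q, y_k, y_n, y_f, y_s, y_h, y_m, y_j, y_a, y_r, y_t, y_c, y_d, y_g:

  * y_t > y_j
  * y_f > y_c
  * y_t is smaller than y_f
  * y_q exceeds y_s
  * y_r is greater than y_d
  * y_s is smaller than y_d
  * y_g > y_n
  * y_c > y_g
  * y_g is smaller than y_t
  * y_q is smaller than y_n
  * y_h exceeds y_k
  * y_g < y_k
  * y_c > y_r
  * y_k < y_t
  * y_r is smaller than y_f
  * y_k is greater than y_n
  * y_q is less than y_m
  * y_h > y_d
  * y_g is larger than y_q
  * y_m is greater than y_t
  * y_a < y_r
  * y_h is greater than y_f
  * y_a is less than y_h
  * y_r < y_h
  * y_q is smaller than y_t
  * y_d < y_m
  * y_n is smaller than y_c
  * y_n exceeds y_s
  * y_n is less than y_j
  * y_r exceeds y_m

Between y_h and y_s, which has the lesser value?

y_s

The relevant relations are y_s < y_q; y_q < y_g; y_g < y_k; y_k < y_t; y_t < y_m; y_m < y_r; y_r < y_c; y_c < y_f; y_f < y_h.
Together: y_s < y_q < y_g < y_k < y_t < y_m < y_r < y_c < y_f < y_h.
So y_s < y_h; y_s is the smaller of the two.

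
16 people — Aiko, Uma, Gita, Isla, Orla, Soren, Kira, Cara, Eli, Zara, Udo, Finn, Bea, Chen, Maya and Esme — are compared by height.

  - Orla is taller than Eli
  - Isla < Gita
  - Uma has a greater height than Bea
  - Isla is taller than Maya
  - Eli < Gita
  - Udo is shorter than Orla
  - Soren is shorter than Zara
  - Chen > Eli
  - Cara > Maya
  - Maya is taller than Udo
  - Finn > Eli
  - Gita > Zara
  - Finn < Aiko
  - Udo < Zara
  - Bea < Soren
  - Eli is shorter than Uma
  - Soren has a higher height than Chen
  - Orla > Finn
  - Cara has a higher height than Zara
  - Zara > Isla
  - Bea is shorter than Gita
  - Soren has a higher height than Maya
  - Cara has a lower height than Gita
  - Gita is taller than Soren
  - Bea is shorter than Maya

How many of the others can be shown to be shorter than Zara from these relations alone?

From Zara the given relations immediately reach Udo, Isla, Soren.
From those, Chen, Bea, Maya — 6 in total.
From those, Eli — 7 in total.
Nothing else is reachable below Zara; 7 in all.

7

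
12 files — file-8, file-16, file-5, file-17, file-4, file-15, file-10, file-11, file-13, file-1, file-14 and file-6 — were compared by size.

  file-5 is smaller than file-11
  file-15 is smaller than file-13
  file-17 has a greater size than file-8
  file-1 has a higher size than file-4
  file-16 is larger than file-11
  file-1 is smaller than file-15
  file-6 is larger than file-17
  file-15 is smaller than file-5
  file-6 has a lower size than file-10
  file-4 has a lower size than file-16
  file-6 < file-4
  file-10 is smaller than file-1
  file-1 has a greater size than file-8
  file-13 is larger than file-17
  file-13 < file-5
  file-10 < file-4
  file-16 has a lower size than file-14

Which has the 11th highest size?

file-17

Piecing the relations together gives one ordering: file-8 < file-17 < file-6 < file-10 < file-4 < file-1 < file-15 < file-13 < file-5 < file-11 < file-16 < file-14.
The 11th largest is file-17.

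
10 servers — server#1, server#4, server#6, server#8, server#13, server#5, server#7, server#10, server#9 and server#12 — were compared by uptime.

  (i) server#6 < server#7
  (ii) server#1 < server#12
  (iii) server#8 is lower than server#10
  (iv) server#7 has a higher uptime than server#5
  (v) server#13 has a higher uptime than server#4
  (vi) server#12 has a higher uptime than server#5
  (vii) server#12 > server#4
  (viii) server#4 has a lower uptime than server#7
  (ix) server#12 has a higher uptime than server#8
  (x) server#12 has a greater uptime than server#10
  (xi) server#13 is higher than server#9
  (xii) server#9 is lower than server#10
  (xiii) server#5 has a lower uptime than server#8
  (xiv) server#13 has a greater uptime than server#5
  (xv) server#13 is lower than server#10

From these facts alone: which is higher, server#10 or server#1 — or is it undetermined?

Following every chain through server#1: above server#1 we get server#12.
server#10 is not reached, and no chain runs the other way from server#10 to server#1.
So the given relations leave the order of server#1 and server#10 undetermined.

undetermined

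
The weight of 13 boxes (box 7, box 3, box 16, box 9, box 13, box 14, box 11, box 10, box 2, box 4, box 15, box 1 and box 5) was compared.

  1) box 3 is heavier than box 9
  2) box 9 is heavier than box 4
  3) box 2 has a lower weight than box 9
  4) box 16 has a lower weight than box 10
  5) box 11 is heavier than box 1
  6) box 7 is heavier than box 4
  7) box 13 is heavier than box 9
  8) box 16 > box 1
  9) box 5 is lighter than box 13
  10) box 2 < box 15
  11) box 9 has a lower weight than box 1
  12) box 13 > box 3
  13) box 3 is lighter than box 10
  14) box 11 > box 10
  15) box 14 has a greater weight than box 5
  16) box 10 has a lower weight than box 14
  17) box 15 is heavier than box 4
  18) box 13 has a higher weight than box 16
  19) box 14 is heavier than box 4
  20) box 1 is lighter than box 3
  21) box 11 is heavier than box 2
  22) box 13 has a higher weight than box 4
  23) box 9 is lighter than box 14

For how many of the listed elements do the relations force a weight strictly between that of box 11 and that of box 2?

The relations place box 2 below box 11. An element lies strictly between them when it is forced above box 2 and also forced below box 11.
Above box 2: {box 9, box 1, box 3, box 16, box 10, box 14, box 13, box 15}. Below box 11: {box 4, box 9, box 1, box 3, box 16, box 10}.
Intersection: {box 9, box 1, box 3, box 16, box 10} — 5.

5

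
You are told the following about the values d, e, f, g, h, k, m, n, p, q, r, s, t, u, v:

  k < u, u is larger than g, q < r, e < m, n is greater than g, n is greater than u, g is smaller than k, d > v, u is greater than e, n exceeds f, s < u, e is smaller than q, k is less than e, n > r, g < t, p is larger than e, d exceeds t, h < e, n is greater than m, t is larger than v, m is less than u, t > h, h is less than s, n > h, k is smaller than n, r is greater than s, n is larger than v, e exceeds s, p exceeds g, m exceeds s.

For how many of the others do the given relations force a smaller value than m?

5

Directly below m: s, e.
One step further: h, k (4 so far).
One step further: g (5 so far).
Nothing else is reachable below m; 5 in all.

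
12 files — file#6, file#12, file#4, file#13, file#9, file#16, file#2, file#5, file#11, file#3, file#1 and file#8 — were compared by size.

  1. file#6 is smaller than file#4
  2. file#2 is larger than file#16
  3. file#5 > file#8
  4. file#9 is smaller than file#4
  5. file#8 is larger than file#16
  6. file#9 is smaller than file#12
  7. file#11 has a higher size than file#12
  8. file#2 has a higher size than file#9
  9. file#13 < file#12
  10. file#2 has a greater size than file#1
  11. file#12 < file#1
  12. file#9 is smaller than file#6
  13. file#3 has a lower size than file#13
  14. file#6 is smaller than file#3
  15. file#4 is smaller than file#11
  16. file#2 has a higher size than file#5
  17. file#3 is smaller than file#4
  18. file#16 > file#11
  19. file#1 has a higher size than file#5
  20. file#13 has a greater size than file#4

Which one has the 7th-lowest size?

Chaining the given pairs: file#9 < file#6 < file#3 < file#4 < file#13 < file#12 < file#11 < file#16 < file#8 < file#5 < file#1 < file#2.
Counting 7 from the smallest end gives file#11.

file#11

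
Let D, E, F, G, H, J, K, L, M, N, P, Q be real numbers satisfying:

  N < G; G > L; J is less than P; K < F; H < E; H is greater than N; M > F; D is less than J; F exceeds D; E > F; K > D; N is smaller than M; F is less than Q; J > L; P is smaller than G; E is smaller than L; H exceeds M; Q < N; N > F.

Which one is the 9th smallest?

L

Piecing the relations together gives one ordering: D < K < F < Q < N < M < H < E < L < J < P < G.
Counting 9 from the smallest end gives L.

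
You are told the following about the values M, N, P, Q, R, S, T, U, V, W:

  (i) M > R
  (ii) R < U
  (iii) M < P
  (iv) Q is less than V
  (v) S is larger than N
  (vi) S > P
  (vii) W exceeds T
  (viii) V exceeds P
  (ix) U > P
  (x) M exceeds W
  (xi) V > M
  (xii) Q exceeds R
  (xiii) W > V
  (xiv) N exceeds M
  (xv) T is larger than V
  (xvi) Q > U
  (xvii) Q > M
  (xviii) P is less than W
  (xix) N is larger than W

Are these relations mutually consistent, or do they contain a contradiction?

We have W < M stated directly, yet also M < P < U < Q < V < T < W by chaining the others — so M < W. Contradiction.

inconsistent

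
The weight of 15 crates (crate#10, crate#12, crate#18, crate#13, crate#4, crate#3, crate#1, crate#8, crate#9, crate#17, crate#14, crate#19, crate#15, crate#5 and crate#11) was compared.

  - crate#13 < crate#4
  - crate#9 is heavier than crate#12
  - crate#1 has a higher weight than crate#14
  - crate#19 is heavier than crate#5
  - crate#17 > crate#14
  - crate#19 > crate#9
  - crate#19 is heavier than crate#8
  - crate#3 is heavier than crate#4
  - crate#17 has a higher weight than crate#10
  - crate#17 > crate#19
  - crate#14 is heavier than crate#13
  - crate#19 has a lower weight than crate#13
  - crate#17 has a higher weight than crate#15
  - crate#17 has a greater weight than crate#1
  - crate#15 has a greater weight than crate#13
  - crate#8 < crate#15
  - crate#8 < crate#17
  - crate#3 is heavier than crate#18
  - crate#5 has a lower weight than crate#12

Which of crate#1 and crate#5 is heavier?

crate#1

crate#5 < crate#12 and crate#12 < crate#9 give crate#5 < crate#9.
Then crate#9 < crate#19 extends the chain to crate#19.
With crate#19 < crate#13: crate#5 < crate#12 < crate#9 < crate#19 < crate#13.
Then crate#13 < crate#14 extends the chain to crate#14.
Then crate#14 < crate#1 extends the chain to crate#1.
So crate#5 < crate#1; crate#1 is the heavier of the two.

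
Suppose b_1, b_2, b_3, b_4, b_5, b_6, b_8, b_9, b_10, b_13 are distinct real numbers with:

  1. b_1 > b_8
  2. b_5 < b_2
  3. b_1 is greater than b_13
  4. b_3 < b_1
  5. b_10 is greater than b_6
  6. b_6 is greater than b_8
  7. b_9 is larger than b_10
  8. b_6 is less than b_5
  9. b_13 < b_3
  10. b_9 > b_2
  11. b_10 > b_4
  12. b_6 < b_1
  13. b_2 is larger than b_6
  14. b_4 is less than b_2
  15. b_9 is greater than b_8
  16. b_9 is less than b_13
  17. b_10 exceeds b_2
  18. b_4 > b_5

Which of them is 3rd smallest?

The consecutive relations fix a unique order: b_8 < b_6 < b_5 < b_4 < b_2 < b_10 < b_9 < b_13 < b_3 < b_1.
Counting 3 from the smallest end gives b_5.

b_5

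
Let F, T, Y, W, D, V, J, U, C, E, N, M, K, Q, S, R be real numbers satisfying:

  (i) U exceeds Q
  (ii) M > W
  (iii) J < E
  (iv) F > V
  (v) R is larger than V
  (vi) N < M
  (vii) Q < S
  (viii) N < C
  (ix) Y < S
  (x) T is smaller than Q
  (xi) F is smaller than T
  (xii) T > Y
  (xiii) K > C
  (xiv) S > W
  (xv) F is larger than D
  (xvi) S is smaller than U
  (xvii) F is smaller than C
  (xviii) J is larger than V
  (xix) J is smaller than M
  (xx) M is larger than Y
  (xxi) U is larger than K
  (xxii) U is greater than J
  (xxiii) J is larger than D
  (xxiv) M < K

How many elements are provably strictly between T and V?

The relations place V below T. An element lies strictly between them when it is forced above V and also forced below T.
Above V: {J, F, Q, E, C, S, M, K, U, R}. Below T: {D, Y, F}.
Intersection: {F} — 1.

1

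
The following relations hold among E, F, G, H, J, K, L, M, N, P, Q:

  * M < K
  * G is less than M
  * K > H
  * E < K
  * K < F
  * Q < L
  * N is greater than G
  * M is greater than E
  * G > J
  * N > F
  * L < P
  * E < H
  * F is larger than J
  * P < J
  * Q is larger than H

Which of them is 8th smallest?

M

Piecing the relations together gives one ordering: E < H < Q < L < P < J < G < M < K < F < N.
Counting 8 from the smallest end gives M.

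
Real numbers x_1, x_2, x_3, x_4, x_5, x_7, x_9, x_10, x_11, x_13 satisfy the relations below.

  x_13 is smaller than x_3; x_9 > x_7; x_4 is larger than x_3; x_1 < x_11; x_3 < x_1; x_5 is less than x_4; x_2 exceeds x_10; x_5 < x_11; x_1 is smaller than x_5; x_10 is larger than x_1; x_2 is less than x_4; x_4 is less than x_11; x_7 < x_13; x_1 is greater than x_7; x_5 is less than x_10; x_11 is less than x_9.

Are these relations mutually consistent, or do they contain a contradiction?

consistent

The single ordering x_7 < x_13 < x_3 < x_1 < x_5 < x_10 < x_2 < x_4 < x_11 < x_9 satisfies every listed relation, so no contradiction arises.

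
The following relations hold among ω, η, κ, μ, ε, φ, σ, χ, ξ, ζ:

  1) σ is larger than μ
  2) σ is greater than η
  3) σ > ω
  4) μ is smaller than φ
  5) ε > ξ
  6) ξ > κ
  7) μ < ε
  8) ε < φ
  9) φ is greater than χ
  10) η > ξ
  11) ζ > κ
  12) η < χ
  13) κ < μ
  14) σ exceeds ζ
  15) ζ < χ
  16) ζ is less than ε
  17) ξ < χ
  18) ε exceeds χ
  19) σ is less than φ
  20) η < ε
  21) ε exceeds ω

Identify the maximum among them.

κ is not greatest since κ < ζ; ζ is not greatest since ζ < χ; ω is not greatest since ω < σ; ξ is not greatest since ξ < ε; μ is not greatest since μ < φ; η is not greatest since η < ε; χ is not greatest since χ < ε; ε is not greatest since ε < φ; σ is not greatest since σ < φ.
Only φ has nothing above it, so φ is the maximum.

φ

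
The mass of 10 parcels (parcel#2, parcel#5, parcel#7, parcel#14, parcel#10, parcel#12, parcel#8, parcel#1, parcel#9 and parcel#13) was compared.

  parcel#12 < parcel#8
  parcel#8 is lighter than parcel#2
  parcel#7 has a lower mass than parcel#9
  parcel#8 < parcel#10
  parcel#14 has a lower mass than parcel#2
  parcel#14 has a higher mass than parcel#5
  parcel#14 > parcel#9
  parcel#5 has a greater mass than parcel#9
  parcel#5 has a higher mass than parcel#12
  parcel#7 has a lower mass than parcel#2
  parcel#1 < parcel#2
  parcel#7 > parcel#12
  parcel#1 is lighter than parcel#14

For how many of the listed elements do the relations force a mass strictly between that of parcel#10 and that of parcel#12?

The relations place parcel#12 below parcel#10. An element lies strictly between them when it is forced above parcel#12 and also forced below parcel#10.
Above parcel#12: {parcel#7, parcel#9, parcel#5, parcel#8, parcel#14, parcel#2}. Below parcel#10: {parcel#8}.
Intersection: {parcel#8} — 1.

1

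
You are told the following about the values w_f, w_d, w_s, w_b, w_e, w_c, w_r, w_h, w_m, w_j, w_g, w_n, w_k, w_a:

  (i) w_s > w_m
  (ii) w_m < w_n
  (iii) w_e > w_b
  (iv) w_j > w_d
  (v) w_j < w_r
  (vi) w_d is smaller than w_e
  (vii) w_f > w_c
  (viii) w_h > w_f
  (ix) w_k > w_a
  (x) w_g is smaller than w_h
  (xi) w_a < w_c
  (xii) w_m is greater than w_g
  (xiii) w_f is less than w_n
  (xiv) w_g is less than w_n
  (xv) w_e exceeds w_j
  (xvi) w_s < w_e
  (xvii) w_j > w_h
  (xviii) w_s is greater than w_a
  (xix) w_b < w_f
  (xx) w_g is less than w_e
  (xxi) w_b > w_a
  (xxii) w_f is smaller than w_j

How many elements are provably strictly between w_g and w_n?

The relations place w_g below w_n. An element lies strictly between them when it is forced above w_g and also forced below w_n.
Above w_g: {w_m, w_s, w_h, w_j, w_r, w_e}. Below w_n: {w_a, w_b, w_m, w_c, w_f}.
Intersection: {w_m} — 1.

1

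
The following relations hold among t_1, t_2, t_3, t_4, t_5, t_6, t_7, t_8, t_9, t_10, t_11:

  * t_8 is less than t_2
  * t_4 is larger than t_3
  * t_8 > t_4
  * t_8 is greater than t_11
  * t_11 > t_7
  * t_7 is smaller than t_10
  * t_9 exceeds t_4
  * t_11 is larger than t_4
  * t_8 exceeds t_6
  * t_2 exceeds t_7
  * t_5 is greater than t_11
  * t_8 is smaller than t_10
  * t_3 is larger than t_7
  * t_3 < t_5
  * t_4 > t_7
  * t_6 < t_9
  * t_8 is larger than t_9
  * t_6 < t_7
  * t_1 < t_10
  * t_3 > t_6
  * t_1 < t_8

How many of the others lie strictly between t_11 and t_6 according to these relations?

Chaining upward from t_6 reaches: t_7, t_3, t_4, t_9, t_8, t_5, t_2, t_10.
Chaining downward from t_11 reaches: t_7, t_3, t_4.
Strictly between t_6 and t_11 are those in both lists: t_7, t_3, t_4 — 3 elements.

3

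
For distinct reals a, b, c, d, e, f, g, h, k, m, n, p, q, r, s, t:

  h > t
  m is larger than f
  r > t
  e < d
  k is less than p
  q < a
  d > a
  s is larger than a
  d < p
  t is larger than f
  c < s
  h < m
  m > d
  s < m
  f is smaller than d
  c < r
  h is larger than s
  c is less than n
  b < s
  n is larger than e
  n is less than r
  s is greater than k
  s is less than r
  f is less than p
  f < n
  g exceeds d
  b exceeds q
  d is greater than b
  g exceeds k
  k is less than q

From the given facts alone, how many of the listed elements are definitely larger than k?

10

Directly above k: q, s, g, p.
One step further: a, b, h, r, m (9 so far).
One step further: d (10 so far).
No other element is forced above k by the given relations, so the count is 10.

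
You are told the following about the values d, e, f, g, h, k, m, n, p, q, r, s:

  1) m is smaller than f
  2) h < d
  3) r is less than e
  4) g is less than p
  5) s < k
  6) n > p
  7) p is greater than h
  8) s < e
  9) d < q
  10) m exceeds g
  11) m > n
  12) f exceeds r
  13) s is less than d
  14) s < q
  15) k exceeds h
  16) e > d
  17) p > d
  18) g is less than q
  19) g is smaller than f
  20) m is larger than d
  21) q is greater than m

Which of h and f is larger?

f

Link the given pairs in sequence: h < d; d < p; p < n; n < m; m < f.
Together: h < d < p < n < m < f.
So h < f; f is the larger of the two.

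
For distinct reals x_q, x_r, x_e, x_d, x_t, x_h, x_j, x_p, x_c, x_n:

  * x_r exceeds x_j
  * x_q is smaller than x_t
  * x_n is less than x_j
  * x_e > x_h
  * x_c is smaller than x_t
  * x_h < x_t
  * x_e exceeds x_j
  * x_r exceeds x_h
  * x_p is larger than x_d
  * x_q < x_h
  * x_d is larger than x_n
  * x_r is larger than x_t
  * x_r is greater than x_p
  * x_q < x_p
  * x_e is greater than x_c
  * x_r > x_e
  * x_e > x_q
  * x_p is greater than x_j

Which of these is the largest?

x_r

x_n is not greatest since x_n < x_d; x_c is not greatest since x_c < x_t; x_j is not greatest since x_j < x_p; x_d is not greatest since x_d < x_p; x_q is not greatest since x_q < x_e; x_h is not greatest since x_h < x_t; x_e is not greatest since x_e < x_r; x_p is not greatest since x_p < x_r; x_t is not greatest since x_t < x_r.
Only x_r has nothing above it, so x_r is the largest.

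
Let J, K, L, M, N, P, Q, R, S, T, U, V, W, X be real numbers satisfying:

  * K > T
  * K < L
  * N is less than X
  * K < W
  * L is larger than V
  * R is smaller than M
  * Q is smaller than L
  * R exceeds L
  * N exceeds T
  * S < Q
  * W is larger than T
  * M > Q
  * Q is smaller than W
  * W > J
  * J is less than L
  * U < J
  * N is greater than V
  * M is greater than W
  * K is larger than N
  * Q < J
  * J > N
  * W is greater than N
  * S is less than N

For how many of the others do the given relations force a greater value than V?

8

The elements the relations force above V are N, X, J, K, L, W, R, M — no chain reaches any other.
That is 8.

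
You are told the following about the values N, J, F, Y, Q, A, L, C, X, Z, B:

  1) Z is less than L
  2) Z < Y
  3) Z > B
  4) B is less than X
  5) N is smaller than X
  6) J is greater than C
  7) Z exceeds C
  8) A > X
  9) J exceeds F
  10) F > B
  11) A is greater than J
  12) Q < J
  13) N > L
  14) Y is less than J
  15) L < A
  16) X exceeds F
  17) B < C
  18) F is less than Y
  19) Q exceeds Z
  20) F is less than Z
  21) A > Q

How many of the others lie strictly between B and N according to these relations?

4

The relations place B below N. An element lies strictly between them when it is forced above B and also forced below N.
Above B: {F, C, Z, Q, Y, J, L, X, A}. Below N: {F, C, Z, L}.
Intersection: {F, C, Z, L} — 4.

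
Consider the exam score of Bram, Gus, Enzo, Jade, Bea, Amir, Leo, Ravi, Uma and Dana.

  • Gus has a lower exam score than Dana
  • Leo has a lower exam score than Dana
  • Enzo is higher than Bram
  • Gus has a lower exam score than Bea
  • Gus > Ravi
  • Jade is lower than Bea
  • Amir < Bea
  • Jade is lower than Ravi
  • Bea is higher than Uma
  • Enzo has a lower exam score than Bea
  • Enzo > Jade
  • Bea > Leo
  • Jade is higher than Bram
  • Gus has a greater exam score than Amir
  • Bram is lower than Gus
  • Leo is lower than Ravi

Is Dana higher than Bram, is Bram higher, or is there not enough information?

Following the relations from Bram: Bram < Jade < Ravi < Gus < Dana.
So Dana is higher.

Dana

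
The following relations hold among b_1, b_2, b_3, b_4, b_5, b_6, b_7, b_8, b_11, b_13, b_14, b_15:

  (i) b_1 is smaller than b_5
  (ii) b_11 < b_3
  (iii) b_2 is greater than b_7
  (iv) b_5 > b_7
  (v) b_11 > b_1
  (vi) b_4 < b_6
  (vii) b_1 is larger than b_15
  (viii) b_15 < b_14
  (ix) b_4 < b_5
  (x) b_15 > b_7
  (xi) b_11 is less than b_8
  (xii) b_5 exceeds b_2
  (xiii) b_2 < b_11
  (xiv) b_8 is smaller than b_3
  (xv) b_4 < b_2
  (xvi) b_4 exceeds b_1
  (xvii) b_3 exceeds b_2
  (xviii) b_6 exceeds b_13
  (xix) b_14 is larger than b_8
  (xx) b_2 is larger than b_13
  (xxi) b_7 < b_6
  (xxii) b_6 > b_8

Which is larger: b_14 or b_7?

Link the given pairs in sequence: b_7 < b_15; b_15 < b_1; b_1 < b_4; b_4 < b_2; b_2 < b_11; b_11 < b_8; b_8 < b_14.
Chaining these gives b_7 < b_15 < b_1 < b_4 < b_2 < b_11 < b_8 < b_14.
So b_7 < b_14; b_14 is the larger of the two.

b_14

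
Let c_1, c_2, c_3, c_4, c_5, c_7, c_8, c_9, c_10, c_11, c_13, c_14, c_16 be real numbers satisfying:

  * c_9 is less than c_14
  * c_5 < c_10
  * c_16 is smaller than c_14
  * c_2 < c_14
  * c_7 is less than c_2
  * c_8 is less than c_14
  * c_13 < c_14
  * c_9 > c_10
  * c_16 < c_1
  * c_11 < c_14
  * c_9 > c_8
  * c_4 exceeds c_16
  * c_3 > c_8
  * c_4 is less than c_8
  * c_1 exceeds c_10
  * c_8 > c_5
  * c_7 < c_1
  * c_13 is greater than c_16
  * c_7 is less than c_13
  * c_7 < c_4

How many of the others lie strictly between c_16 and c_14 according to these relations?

4

The relations place c_16 below c_14. An element lies strictly between them when it is forced above c_16 and also forced below c_14.
Above c_16: {c_13, c_4, c_8, c_3, c_9, c_1}. Below c_14: {c_7, c_5, c_2, c_13, c_4, c_8, c_10, c_11, c_9}.
Intersection: {c_13, c_4, c_8, c_9} — 4.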